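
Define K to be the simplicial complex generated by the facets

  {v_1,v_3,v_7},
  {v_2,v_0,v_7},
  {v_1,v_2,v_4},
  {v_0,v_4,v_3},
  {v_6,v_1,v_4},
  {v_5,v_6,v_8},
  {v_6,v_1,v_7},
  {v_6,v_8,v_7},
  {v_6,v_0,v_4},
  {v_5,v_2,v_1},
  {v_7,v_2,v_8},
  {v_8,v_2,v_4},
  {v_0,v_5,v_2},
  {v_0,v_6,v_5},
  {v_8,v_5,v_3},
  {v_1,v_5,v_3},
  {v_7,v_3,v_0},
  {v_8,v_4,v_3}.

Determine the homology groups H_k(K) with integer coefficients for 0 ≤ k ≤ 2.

Take the total order v_0 < v_1 < v_2 < v_3 < v_4 < v_5 < v_6 < v_7 < v_8 on the vertex set. Then K (dimension 2) consists of the simplices:

  0-simplices (9): [v_0], [v_1], [v_2], [v_3], [v_4], [v_5], [v_6], [v_7], [v_8]
  1-simplices (27): (27 of them)
  2-simplices (18): (18 of them)

giving chain groups C_0 ≅ Z^9, C_1 ≅ Z^27, C_2 ≅ Z^18.

∂_1: C_1 → C_0 is given by ∂[p,q] = [q] − [p].
As a 9×27 matrix over Z this has rank 8, with invariant factors (1,1,1,1,1,1,1,1).

∂_2: C_2 → C_1 acts by ∂[p,q,r] = [q,r] − [p,r] + [p,q]. For instance
  ∂[v_1,v_2,v_4] = [v_2,v_4] − [v_1,v_4] + [v_1,v_2],
  ∂[v_2,v_7,v_8] = [v_7,v_8] − [v_2,v_8] + [v_2,v_7].
The 27×18 boundary matrix has rank 17 and Smith normal form diag(1,1,1,1,1,1,1,1,1,1,1,1,1,1,1,1,1).

Now H_k = ker ∂_k / im ∂_{k+1}, so:

  H_0: rank C_0 − rank ∂_1 = 9 − 8 = 1, and the invariant factors of ∂_1 are all 1, so H_0 ≅ Z.
  H_1: rank ker ∂_1 − rank ∂_2 = (27 − 8) − 17 = 2, and the invariant factors of ∂_2 are all 1, so H_1 ≅ Z^2.
  H_2: rank ker ∂_2 − rank ∂_3 = (18 − 17) − 0 = 1, and there is no ∂_3, so H_2 ≅ Z.

H_0 ≅ Z,  H_1 ≅ Z^2,  H_2 ≅ Z.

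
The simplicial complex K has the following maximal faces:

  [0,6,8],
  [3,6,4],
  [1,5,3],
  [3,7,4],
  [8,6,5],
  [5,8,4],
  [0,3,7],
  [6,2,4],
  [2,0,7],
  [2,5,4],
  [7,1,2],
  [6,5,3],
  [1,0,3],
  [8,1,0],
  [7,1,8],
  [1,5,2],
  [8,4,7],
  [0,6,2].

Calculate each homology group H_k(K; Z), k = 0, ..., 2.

H_0 ≅ Z,  H_1 ≅ Z ⊕ Z/2,  H_2 = 0.

Take the total order 0 < 1 < 2 < 3 < 4 < 5 < 6 < 7 < 8 on the vertex set. Then K (dimension 2) consists of the simplices:

  0-simplices (9): [0], [1], [2], [3], [4], [5], [6], [7], [8]
  1-simplices (27): (27 of them)
  2-simplices (18): [0,1,3], [0,1,8], [0,2,6], [0,2,7], [0,3,7], [0,6,8], [1,2,5], [1,2,7], [1,3,5], [1,7,8], [2,4,5], [2,4,6], [3,4,6], [3,4,7], [3,5,6], [4,5,8], [4,7,8], [5,6,8]

giving chain groups C_0 ≅ Z^9, C_1 ≅ Z^27, C_2 ≅ Z^18.

∂_1: C_1 → C_0 is given by ∂[p,q] = [q] − [p]. For instance
  ∂[5,8] = [8] − [5].
The resulting 9×27 matrix has rank 8, and its Smith normal form has invariant factors (1,1,1,1,1,1,1,1).

Boundary ∂_2: C_2 → C_1 sends each 2-simplex [p,q,r] to [q,r] − [p,r] + [p,q]. For instance
  ∂[4,5,8] = [5,8] − [4,8] + [4,5],
  ∂[0,1,3] = [1,3] − [0,3] + [0,1].
This gives a 27×18 integer matrix of rank 18; reducing to Smith normal form yields diagonal entries (1,1,1,1,1,1,1,1,1,1,1,1,1,1,1,1,1,2).

Computing H_k = (kernel of ∂_k) / (image of ∂_{k+1}):

  H_0: rank C_0 − rank ∂_1 = 9 − 8 = 1, and the invariant factors of ∂_1 are all 1, so H_0 = Z.
  H_1: rank ker ∂_1 − rank ∂_2 = (27 − 8) − 18 = 1, and ∂_2 has invariant factor 2 > 1, so H_1 = Z ⊕ Z/2.
  H_2: rank ker ∂_2 − rank ∂_3 = (18 − 18) − 0 = 0, and there is no ∂_3, so H_2 = 0.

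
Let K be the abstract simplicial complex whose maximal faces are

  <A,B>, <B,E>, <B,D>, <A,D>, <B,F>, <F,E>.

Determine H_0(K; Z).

Fix the vertex order A < B < D < E < F and write every simplex with vertices in increasing order. Then dim K = 1 and the simplices of K are:

  0-simplices (5): A, B, D, E, F
  1-simplices (6): AB, AD, BD, BE, BF, EF

so the chain groups are C_0 ≅ Z^5, C_1 ≅ Z^6.

Boundary ∂_1: C_1 → C_0 sends each edge [p,q] (with p < q) to q − p. For instance
  ∂BE = E − B.
As a 5×6 matrix over Z this has rank 4, with invariant factors (1,1,1,1).

Reading off H_k = ker ∂_k / im ∂_{k+1}:

  H_0: rank C_0 − rank ∂_1 = 5 − 4 = 1, and the invariant factors of ∂_1 are all 1, so H_0 ≅ Z.

H_0 = Z.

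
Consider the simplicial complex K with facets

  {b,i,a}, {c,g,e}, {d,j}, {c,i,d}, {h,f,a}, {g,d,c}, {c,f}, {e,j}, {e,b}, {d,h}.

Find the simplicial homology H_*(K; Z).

We work with the vertex ordering a < b < c < d < e < f < g < h < i < j. The simplices of K, each written with vertices in increasing order, are:

  0-simplices (10): a, b, c, d, e, f, g, h, i, j
  1-simplices (18): ab, af, ah, ai, be, bi, cd, ce, cf, cg, ci, dg, dh, di, dj, eg, ej, fh
  2-simplices (5): abi, afh, cdg, cdi, ceg

so the chain groups are C_0 ≅ Z^10, C_1 ≅ Z^18, C_2 ≅ Z^5.

∂_1: C_1 → C_0 maps an edge to its endpoints' difference, ∂[p,q] = q − p. For instance
  ∂di = i − d.
This gives a 10×18 integer matrix of rank 9; reducing to Smith normal form yields diagonal entries (1,1,1,1,1,1,1,1,1).

∂_2: C_2 → C_1 maps a triangle to the signed sum of its edges. For instance
  ∂afh = fh − ah + af,
  ∂cdi = di − ci + cd.
The 18×5 boundary matrix has rank 5 and Smith normal form diag(1,1,1,1,1).

Reading off H_k = ker ∂_k / im ∂_{k+1}:

  H_0: rank C_0 − rank ∂_1 = 10 − 9 = 1, and the invariant factors of ∂_1 are all 1, so H_0 = Z.
  H_1: rank ker ∂_1 − rank ∂_2 = (18 − 9) − 5 = 4, and the invariant factors of ∂_2 are all 1, so H_1 = Z^4.
  H_2: rank ker ∂_2 − rank ∂_3 = (5 − 5) − 0 = 0, and there is no ∂_3, so H_2 = 0.

H_0 ≅ Z,  H_1 ≅ Z^4,  H_2 = 0.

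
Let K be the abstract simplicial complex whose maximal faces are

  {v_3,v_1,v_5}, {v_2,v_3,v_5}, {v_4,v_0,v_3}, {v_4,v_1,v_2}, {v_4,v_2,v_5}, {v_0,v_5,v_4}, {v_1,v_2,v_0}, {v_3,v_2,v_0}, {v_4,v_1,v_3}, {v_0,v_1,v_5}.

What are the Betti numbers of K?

K has 6 vertices, 15 edges, 10 triangles.
rank ∂_0 = 0, rank ∂_1 = 5 ⇒ b_0 = 6 − 0 − 5 = 1; all invariant factors of ∂_1 are 1 so no torsion. So H_0 = Z.
rank ∂_1 = 5, rank ∂_2 = 10 ⇒ b_1 = 15 − 5 − 10 = 0; ∂_2 has invariant factor(s) [2] giving torsion. So H_1 = Z/2.
rank ∂_2 = 10, rank ∂_3 = 0 ⇒ b_2 = 10 − 10 − 0 = 0. So H_2 = 0.

b_0 = 1, b_1 = 0, b_2 = 0.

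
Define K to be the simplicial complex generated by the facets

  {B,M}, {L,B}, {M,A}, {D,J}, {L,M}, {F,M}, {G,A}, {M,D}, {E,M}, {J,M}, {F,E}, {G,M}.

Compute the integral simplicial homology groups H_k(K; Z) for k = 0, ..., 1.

H_0 ≅ Z,  H_1 ≅ Z^4.

Order the vertices as A < B < D < E < F < G < J < L < M. Listing each simplex with vertices in this order, K has dimension 1 with simplices:

  0-simplices (9): A, B, D, E, F, G, J, L, M
  1-simplices (12): AG, AM, BL, BM, DJ, DM, EF, EM, FM, GM, JM, LM

Hence C_0 ≅ Z^9, C_1 ≅ Z^12.

Boundary ∂_1: C_1 → C_0 is given by ∂[p,q] = [q] − [p]. For instance
  ∂JM = M − J.
The 9×12 boundary matrix has rank 8 and Smith normal form diag(1,1,1,1,1,1,1,1).

From H_k ≅ ker(∂_k) / im(∂_{k+1}) we obtain:

  H_0: rank C_0 − rank ∂_1 = 9 − 8 = 1, and the invariant factors of ∂_1 are all 1, so H_0 = Z.
  H_1: rank ker ∂_1 − rank ∂_2 = (12 − 8) − 0 = 4, and there is no ∂_2, so H_1 = Z^4.

(K is a triangulation of a wedge of 4 circles.)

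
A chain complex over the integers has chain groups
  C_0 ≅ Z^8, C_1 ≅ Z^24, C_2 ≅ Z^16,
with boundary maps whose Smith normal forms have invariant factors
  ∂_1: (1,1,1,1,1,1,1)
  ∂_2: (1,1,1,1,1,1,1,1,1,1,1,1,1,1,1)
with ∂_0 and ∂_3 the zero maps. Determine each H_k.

H_0: b_0 = 8 − 0 − 7 = 1; torsion from ∂_1 factors > 1: none. So H_0 = Z.
H_1: b_1 = 24 − 7 − 15 = 2; torsion from ∂_2 factors > 1: none. So H_1 = Z^2.
H_2: b_2 = 16 − 15 − 0 = 1; torsion from ∂_3 factors > 1: none. So H_2 = Z.

H_0 = Z,  H_1 = Z^2,  H_2 = Z.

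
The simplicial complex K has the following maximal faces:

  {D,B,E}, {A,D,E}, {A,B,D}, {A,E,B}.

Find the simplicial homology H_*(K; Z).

H_0 = Z,  H_1 = 0,  H_2 = Z.

Order the vertices as A < B < D < E. Listing each simplex with vertices in this order, K has dimension 2 with simplices:

  0-simplices (4): A, B, D, E
  1-simplices (6): AB, AD, AE, BD, BE, DE
  2-simplices (4): ABD, ABE, ADE, BDE

so the chain groups are C_0 ≅ Z^4, C_1 ≅ Z^6, C_2 ≅ Z^4.

The boundary map ∂_1: C_1 → C_0 maps an edge to its endpoints' difference, ∂[p,q] = q − p. For instance
  ∂AD = D − A.
This gives a 4×6 integer matrix of rank 3; reducing to Smith normal form yields diagonal entries (1,1,1).

Boundary ∂_2: C_2 → C_1 acts by ∂[p,q,r] = [q,r] − [p,r] + [p,q]. For instance
  ∂ABD = BD − AD + AB,
  ∂BDE = DE − BE + BD.
The resulting 6×4 matrix has rank 3, and its Smith normal form has invariant factors (1,1,1).

Computing H_k = (kernel of ∂_k) / (image of ∂_{k+1}):

  H_0: rank C_0 − rank ∂_1 = 4 − 3 = 1, and the invariant factors of ∂_1 are all 1, so H_0 ≅ Z.
  H_1: rank ker ∂_1 − rank ∂_2 = (6 − 3) − 3 = 0, and the invariant factors of ∂_2 are all 1, so H_1 ≅ 0.
  H_2: rank ker ∂_2 − rank ∂_3 = (4 − 3) − 0 = 1, and there is no ∂_3, so H_2 ≅ Z.

As a check, the Euler characteristic is 4 − 6 + 4 = 2, which agrees with 1 − 0 + 1 = 2.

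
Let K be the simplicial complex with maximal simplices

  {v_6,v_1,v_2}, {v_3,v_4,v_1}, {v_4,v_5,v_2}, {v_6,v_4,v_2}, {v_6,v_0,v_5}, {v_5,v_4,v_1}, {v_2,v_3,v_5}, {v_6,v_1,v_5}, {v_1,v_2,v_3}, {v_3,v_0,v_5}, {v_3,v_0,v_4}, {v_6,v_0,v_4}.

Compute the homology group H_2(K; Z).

Order the vertices as v_0 < v_1 < v_2 < v_3 < v_4 < v_5 < v_6. Listing each simplex with vertices in this order, K has dimension 2 with simplices:

  0-simplices (7): [v_0], [v_1], [v_2], [v_3], [v_4], [v_5], [v_6]
  1-simplices (18): (18 of them)
  2-simplices (12): (12 of them)

giving chain groups C_0 ≅ Z^7, C_1 ≅ Z^18, C_2 ≅ Z^12.

∂_1: C_1 → C_0 is given by ∂[p,q] = [q] − [p].
As a 7×18 matrix over Z this has rank 6, with invariant factors (1,1,1,1,1,1).

∂_2: C_2 → C_1 acts by ∂[p,q,r] = [q,r] − [p,r] + [p,q]. For instance
  ∂[v_2,v_3,v_5] = [v_3,v_5] − [v_2,v_5] + [v_2,v_3],
  ∂[v_0,v_3,v_4] = [v_3,v_4] − [v_0,v_4] + [v_0,v_3].
As a 18×12 matrix over Z this has rank 12, with invariant factors (1,1,1,1,1,1,1,1,1,1,1,2).

Now H_k = ker ∂_k / im ∂_{k+1}, so:

  H_2: rank ker ∂_2 − rank ∂_3 = (12 − 12) − 0 = 0, and there is no ∂_3, so H_2 ≅ 0.

H_2 = 0.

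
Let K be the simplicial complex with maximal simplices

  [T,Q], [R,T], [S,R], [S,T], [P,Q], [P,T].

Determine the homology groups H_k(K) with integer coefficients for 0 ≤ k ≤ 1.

Fix the vertex order P < Q < R < S < T and write every simplex with vertices in increasing order. Then dim K = 1 and the simplices of K are:

  0-simplices (5): P, Q, R, S, T
  1-simplices (6): PQ, PT, QT, RS, RT, ST

Hence C_0 ≅ Z^5, C_1 ≅ Z^6.

The boundary map ∂_1: C_1 → C_0 maps an edge to its endpoints' difference, ∂[p,q] = q − p. For instance
  ∂RS = S − R.
The 5×6 boundary matrix has rank 4 and Smith normal form diag(1,1,1,1).

Computing H_k = (kernel of ∂_k) / (image of ∂_{k+1}):

  H_0: rank C_0 − rank ∂_1 = 5 − 4 = 1, and the invariant factors of ∂_1 are all 1, so H_0 ≅ Z.
  H_1: rank ker ∂_1 − rank ∂_2 = (6 − 4) − 0 = 2, and there is no ∂_2, so H_1 ≅ Z^2.

As a check, the Euler characteristic is 5 − 6 = -1, which agrees with 1 − 2 = -1.

H_0 ≅ Z,  H_1 ≅ Z^2.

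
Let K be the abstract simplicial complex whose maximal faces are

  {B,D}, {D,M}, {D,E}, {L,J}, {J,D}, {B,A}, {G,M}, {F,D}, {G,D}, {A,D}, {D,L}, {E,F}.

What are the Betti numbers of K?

We work with the vertex ordering A < B < D < E < F < G < J < L < M. The simplices of K, each written with vertices in increasing order, are:

  0-simplices (9): A, B, D, E, F, G, J, L, M
  1-simplices (12): AB, AD, BD, DE, DF, DG, DJ, DL, DM, EF, GM, JL

giving chain groups C_0 ≅ Z^9, C_1 ≅ Z^12.

∂_1: C_1 → C_0 sends each edge [p,q] (with p < q) to q − p. For instance
  ∂DE = E − D.
As a 9×12 matrix over Z this has rank 8, with invariant factors (1,1,1,1,1,1,1,1).

Now H_k = ker ∂_k / im ∂_{k+1}, so:

  H_0: rank C_0 − rank ∂_1 = 9 − 8 = 1, and the invariant factors of ∂_1 are all 1, so H_0 = Z.
  H_1: rank ker ∂_1 − rank ∂_2 = (12 − 8) − 0 = 4, and there is no ∂_2, so H_1 = Z^4.

Hence the Betti numbers are b_0 = 1, b_1 = 4.

b_0 = 1, b_1 = 4.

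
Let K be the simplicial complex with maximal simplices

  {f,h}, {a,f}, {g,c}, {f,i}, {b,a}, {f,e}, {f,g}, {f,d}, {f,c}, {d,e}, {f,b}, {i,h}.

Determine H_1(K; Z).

H_1 = Z^4.

Take the total order a < b < c < d < e < f < g < h < i on the vertex set. Then K (dimension 1) consists of the simplices:

  0-simplices (9): a, b, c, d, e, f, g, h, i
  1-simplices (12): ab, af, bf, cf, cg, de, df, ef, fg, fh, fi, hi

giving chain groups C_0 ≅ Z^9, C_1 ≅ Z^12.

∂_1: C_1 → C_0 sends each edge [p,q] (with p < q) to q − p. For instance
  ∂fh = h − f.
This gives a 9×12 integer matrix of rank 8; reducing to Smith normal form yields diagonal entries (1,1,1,1,1,1,1,1).

Now H_k = ker ∂_k / im ∂_{k+1}, so:

  H_1: rank ker ∂_1 − rank ∂_2 = (12 − 8) − 0 = 4, and there is no ∂_2, so H_1 = Z^4.

(K is a triangulation of a wedge of 4 circles.)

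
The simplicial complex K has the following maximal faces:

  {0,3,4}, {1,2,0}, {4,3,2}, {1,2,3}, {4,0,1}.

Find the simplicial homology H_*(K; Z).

K has 5 vertices, 10 edges, 5 triangles.
rank ∂_0 = 0, rank ∂_1 = 4 ⇒ b_0 = 5 − 0 − 4 = 1; all invariant factors of ∂_1 are 1 so no torsion. So H_0 ≅ Z.
rank ∂_1 = 4, rank ∂_2 = 5 ⇒ b_1 = 10 − 4 − 5 = 1; all invariant factors of ∂_2 are 1 so no torsion. So H_1 ≅ Z.
rank ∂_2 = 5, rank ∂_3 = 0 ⇒ b_2 = 5 − 5 − 0 = 0. So H_2 ≅ 0.

H_0 = Z,  H_1 = Z,  H_2 = 0.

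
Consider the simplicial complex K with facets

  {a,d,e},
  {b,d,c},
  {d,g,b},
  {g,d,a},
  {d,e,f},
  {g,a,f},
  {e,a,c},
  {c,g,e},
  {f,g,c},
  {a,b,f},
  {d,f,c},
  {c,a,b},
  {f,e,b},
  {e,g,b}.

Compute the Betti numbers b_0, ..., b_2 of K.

b_0 = 1, b_1 = 2, b_2 = 1.

Order the vertices as a < b < c < d < e < f < g. Listing each simplex with vertices in this order, K has dimension 2 with simplices:

  0-simplices (7): a, b, c, d, e, f, g
  1-simplices (21): ab, ac, ad, ae, af, ag, bc, bd, be, bf, bg, cd, ce, cf, cg, de, df, dg, ef, eg, fg
  2-simplices (14): abc, abf, ace, ade, adg, afg, bcd, bdg, bef, beg, cdf, ceg, cfg, def

giving chain groups C_0 ≅ Z^7, C_1 ≅ Z^21, C_2 ≅ Z^14.

∂_1: C_1 → C_0 sends each edge [p,q] (with p < q) to q − p.
The resulting 7×21 matrix has rank 6, and its Smith normal form has invariant factors (1,1,1,1,1,1).

The boundary map ∂_2: C_2 → C_1 maps a triangle to the signed sum of its edges. For instance
  ∂ace = ce − ae + ac,
  ∂abf = bf − af + ab.
This gives a 21×14 integer matrix of rank 13; reducing to Smith normal form yields diagonal entries (1,1,1,1,1,1,1,1,1,1,1,1,1).

From H_k ≅ ker(∂_k) / im(∂_{k+1}) we obtain:

  H_0: rank C_0 − rank ∂_1 = 7 − 6 = 1, and the invariant factors of ∂_1 are all 1, so H_0 = Z.
  H_1: rank ker ∂_1 − rank ∂_2 = (21 − 6) − 13 = 2, and the invariant factors of ∂_2 are all 1, so H_1 = Z^2.
  H_2: rank ker ∂_2 − rank ∂_3 = (14 − 13) − 0 = 1, and there is no ∂_3, so H_2 = Z.

As a check, the Euler characteristic is 7 − 21 + 14 = 0, which agrees with 1 − 2 + 1 = 0.
(K is a triangulation of the torus T^2.)

Hence the Betti numbers are b_0 = 1, b_1 = 2, b_2 = 1.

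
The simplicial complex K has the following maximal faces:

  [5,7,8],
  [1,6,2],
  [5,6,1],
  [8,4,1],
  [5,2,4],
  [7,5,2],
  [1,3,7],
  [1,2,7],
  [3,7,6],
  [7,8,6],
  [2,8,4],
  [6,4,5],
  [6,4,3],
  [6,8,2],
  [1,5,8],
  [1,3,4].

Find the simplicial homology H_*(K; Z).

H_0 = Z,  H_1 = Z^2,  H_2 = Z.

Fix the vertex order 1 < 2 < 3 < 4 < 5 < 6 < 7 < 8 and write every simplex with vertices in increasing order. Then dim K = 2 and the simplices of K are:

  0-simplices (8): [1], [2], [3], [4], [5], [6], [7], [8]
  1-simplices (24): (24 of them)
  2-simplices (16): [1,2,6], [1,2,7], [1,3,4], [1,3,7], [1,4,8], [1,5,6], [1,5,8], [2,4,5], [2,4,8], [2,5,7], [2,6,8], [3,4,6], [3,6,7], [4,5,6], [5,7,8], [6,7,8]

Hence C_0 ≅ Z^8, C_1 ≅ Z^24, C_2 ≅ Z^16.

Boundary ∂_1: C_1 → C_0 is given by ∂[p,q] = [q] − [p].
The 8×24 boundary matrix has rank 7 and Smith normal form diag(1,1,1,1,1,1,1).

Boundary ∂_2: C_2 → C_1 acts by ∂[p,q,r] = [q,r] − [p,r] + [p,q]. For instance
  ∂[1,5,8] = [5,8] − [1,8] + [1,5],
  ∂[6,7,8] = [7,8] − [6,8] + [6,7].
As a 24×16 matrix over Z this has rank 15, with invariant factors (1,1,1,1,1,1,1,1,1,1,1,1,1,1,1).

From H_k ≅ ker(∂_k) / im(∂_{k+1}) we obtain:

  H_0: rank C_0 − rank ∂_1 = 8 − 7 = 1, and the invariant factors of ∂_1 are all 1, so H_0 = Z.
  H_1: rank ker ∂_1 − rank ∂_2 = (24 − 7) − 15 = 2, and the invariant factors of ∂_2 are all 1, so H_1 = Z^2.
  H_2: rank ker ∂_2 − rank ∂_3 = (16 − 15) − 0 = 1, and there is no ∂_3, so H_2 = Z.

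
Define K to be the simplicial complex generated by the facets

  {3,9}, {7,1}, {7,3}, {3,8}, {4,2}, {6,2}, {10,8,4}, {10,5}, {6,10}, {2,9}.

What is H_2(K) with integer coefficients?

H_2 = 0.

K has 10 vertices, 12 edges, 1 triangle.
rank ∂_2 = 1, rank ∂_3 = 0 ⇒ b_2 = 1 − 1 − 0 = 0. So H_2 ≅ 0.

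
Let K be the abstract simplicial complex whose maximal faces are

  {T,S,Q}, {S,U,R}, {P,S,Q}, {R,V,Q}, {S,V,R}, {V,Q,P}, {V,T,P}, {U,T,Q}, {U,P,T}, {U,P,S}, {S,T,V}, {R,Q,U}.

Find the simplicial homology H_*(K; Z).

H_0 = Z,  H_1 = Z/2,  H_2 = 0.

Take the total order P < Q < R < S < T < U < V on the vertex set. Then K (dimension 2) consists of the simplices:

  0-simplices (7): P, Q, R, S, T, U, V
  1-simplices (18): PQ, PS, PT, PU, PV, QR, QS, QT, QU, QV, RS, RU, RV, ST, SU, SV, TU, TV
  2-simplices (12): PQS, PQV, PSU, PTU, PTV, QRU, QRV, QST, QTU, RSU, RSV, STV

so the chain groups are C_0 ≅ Z^7, C_1 ≅ Z^18, C_2 ≅ Z^12.

The boundary map ∂_1: C_1 → C_0 sends each edge [p,q] (with p < q) to q − p. For instance
  ∂PT = T − P.
This gives a 7×18 integer matrix of rank 6; reducing to Smith normal form yields diagonal entries (1,1,1,1,1,1).

The boundary map ∂_2: C_2 → C_1 maps a triangle to the signed sum of its edges. For instance
  ∂PTV = TV − PV + PT,
  ∂QRV = RV − QV + QR.
This gives a 18×12 integer matrix of rank 12; reducing to Smith normal form yields diagonal entries (1,1,1,1,1,1,1,1,1,1,1,2).

Now H_k = ker ∂_k / im ∂_{k+1}, so:

  H_0: rank C_0 − rank ∂_1 = 7 − 6 = 1, and the invariant factors of ∂_1 are all 1, so H_0 = Z.
  H_1: rank ker ∂_1 − rank ∂_2 = (18 − 6) − 12 = 0, and ∂_2 has invariant factor 2 > 1, so H_1 = Z/2.
  H_2: rank ker ∂_2 − rank ∂_3 = (12 − 12) − 0 = 0, and there is no ∂_3, so H_2 = 0.

(K is a triangulation of the real projective plane RP^2.)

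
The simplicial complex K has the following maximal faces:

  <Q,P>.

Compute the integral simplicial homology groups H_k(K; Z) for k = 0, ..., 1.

H_0 = Z,  H_1 = 0.

Fix the vertex order P < Q and write every simplex with vertices in increasing order. Then dim K = 1 and the simplices of K are:

  0-simplices (2): P, Q
  1-simplices (1): PQ

Hence C_0 ≅ Z^2, C_1 ≅ Z^1.

The boundary map ∂_1: C_1 → C_0 maps an edge to its endpoints' difference, ∂[p,q] = q − p. For instance
  ∂PQ = Q − P.
The 2×1 boundary matrix has rank 1 and Smith normal form diag(1).

Now H_k = ker ∂_k / im ∂_{k+1}, so:

  H_0: rank C_0 − rank ∂_1 = 2 − 1 = 1, and the invariant factors of ∂_1 are all 1, so H_0 = Z.
  H_1: rank ker ∂_1 − rank ∂_2 = (1 − 1) − 0 = 0, and there is no ∂_2, so H_1 = 0.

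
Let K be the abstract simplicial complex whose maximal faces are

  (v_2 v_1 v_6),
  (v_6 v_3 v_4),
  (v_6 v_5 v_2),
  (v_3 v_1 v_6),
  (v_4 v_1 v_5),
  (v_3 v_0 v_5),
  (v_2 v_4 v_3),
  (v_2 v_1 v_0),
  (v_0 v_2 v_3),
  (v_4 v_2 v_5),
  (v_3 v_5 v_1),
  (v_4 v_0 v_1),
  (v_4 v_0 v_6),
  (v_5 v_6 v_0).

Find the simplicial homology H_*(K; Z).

K has 7 vertices, 21 edges, 14 triangles.
rank ∂_0 = 0, rank ∂_1 = 6 ⇒ b_0 = 7 − 0 − 6 = 1; all invariant factors of ∂_1 are 1 so no torsion. So H_0 ≅ Z.
rank ∂_1 = 6, rank ∂_2 = 13 ⇒ b_1 = 21 − 6 − 13 = 2; all invariant factors of ∂_2 are 1 so no torsion. So H_1 ≅ Z^2.
rank ∂_2 = 13, rank ∂_3 = 0 ⇒ b_2 = 14 − 13 − 0 = 1. So H_2 ≅ Z.

H_0 = Z,  H_1 = Z^2,  H_2 = Z.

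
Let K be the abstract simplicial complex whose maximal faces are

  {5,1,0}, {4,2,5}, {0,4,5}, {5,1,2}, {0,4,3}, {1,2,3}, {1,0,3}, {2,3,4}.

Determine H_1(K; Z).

Order the vertices as 0 < 1 < 2 < 3 < 4 < 5. Listing each simplex with vertices in this order, K has dimension 2 with simplices:

  0-simplices (6): [0], [1], [2], [3], [4], [5]
  1-simplices (12): [0,1], [0,3], [0,4], [0,5], [1,2], [1,3], [1,5], [2,3], [2,4], [2,5], [3,4], [4,5]
  2-simplices (8): [0,1,3], [0,1,5], [0,3,4], [0,4,5], [1,2,3], [1,2,5], [2,3,4], [2,4,5]

so the chain groups are C_0 ≅ Z^6, C_1 ≅ Z^12, C_2 ≅ Z^8.

∂_1: C_1 → C_0 maps an edge to its endpoints' difference, ∂[p,q] = q − p. For instance
  ∂[0,3] = [3] − [0].
This gives a 6×12 integer matrix of rank 5; reducing to Smith normal form yields diagonal entries (1,1,1,1,1).

Boundary ∂_2: C_2 → C_1 maps a triangle to the signed sum of its edges. For instance
  ∂[0,4,5] = [4,5] − [0,5] + [0,4],
  ∂[1,2,3] = [2,3] − [1,3] + [1,2].
As a 12×8 matrix over Z this has rank 7, with invariant factors (1,1,1,1,1,1,1).

Reading off H_k = ker ∂_k / im ∂_{k+1}:

  H_1: rank ker ∂_1 − rank ∂_2 = (12 − 5) − 7 = 0, and the invariant factors of ∂_2 are all 1, so H_1 ≅ 0.

H_1 = 0.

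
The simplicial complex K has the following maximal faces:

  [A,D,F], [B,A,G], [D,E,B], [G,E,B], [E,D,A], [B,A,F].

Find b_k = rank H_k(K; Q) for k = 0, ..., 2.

Take the total order A < B < D < E < F < G on the vertex set. Then K (dimension 2) consists of the simplices:

  0-simplices (6): A, B, D, E, F, G
  1-simplices (12): AB, AD, AE, AF, AG, BD, BE, BF, BG, DE, DF, EG
  2-simplices (6): ABF, ABG, ADE, ADF, BDE, BEG

Hence C_0 ≅ Z^6, C_1 ≅ Z^12, C_2 ≅ Z^6.

Boundary ∂_1: C_1 → C_0 sends each edge [p,q] (with p < q) to q − p. For instance
  ∂BE = E − B.
The 6×12 boundary matrix has rank 5 and Smith normal form diag(1,1,1,1,1).

The boundary map ∂_2: C_2 → C_1 sends each 2-simplex [p,q,r] to [q,r] − [p,r] + [p,q]. For instance
  ∂ADF = DF − AF + AD,
  ∂ABG = BG − AG + AB.
The 12×6 boundary matrix has rank 6 and Smith normal form diag(1,1,1,1,1,1).

Reading off H_k = ker ∂_k / im ∂_{k+1}:

  H_0: rank C_0 − rank ∂_1 = 6 − 5 = 1, and the invariant factors of ∂_1 are all 1, so H_0 = Z.
  H_1: rank ker ∂_1 − rank ∂_2 = (12 − 5) − 6 = 1, and the invariant factors of ∂_2 are all 1, so H_1 = Z.
  H_2: rank ker ∂_2 − rank ∂_3 = (6 − 6) − 0 = 0, and there is no ∂_3, so H_2 = 0.

Hence the Betti numbers are b_0 = 1, b_1 = 1, b_2 = 0.

b_0 = 1, b_1 = 1, b_2 = 0.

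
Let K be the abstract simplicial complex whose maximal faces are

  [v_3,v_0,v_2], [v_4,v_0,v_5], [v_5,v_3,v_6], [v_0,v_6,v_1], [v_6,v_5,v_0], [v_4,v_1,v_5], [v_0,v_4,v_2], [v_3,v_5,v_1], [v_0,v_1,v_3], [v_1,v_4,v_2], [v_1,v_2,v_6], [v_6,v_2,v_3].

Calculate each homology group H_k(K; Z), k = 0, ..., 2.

H_0 ≅ Z,  H_1 ≅ Z_2,  H_2 = 0.

K has 7 vertices, 18 edges, 12 triangles.
rank ∂_0 = 0, rank ∂_1 = 6 ⇒ b_0 = 7 − 0 − 6 = 1; all invariant factors of ∂_1 are 1 so no torsion. So H_0 ≅ Z.
rank ∂_1 = 6, rank ∂_2 = 12 ⇒ b_1 = 18 − 6 − 12 = 0; ∂_2 has invariant factor(s) [2] giving torsion. So H_1 ≅ Z_2.
rank ∂_2 = 12, rank ∂_3 = 0 ⇒ b_2 = 12 − 12 − 0 = 0. So H_2 ≅ 0.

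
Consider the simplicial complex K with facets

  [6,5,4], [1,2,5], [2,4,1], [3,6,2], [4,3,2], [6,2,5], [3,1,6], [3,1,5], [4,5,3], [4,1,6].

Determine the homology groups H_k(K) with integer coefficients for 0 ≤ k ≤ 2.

Fix the vertex order 1 < 2 < 3 < 4 < 5 < 6 and write every simplex with vertices in increasing order. Then dim K = 2 and the simplices of K are:

  0-simplices (6): [1], [2], [3], [4], [5], [6]
  1-simplices (15): [1,2], [1,3], [1,4], [1,5], [1,6], [2,3], [2,4], [2,5], [2,6], [3,4], [3,5], [3,6], [4,5], [4,6], [5,6]
  2-simplices (10): [1,2,4], [1,2,5], [1,3,5], [1,3,6], [1,4,6], [2,3,4], [2,3,6], [2,5,6], [3,4,5], [4,5,6]

Hence C_0 ≅ Z^6, C_1 ≅ Z^15, C_2 ≅ Z^10.

∂_1: C_1 → C_0 maps an edge to its endpoints' difference, ∂[p,q] = q − p. For instance
  ∂[1,6] = [6] − [1].
The 6×15 boundary matrix has rank 5 and Smith normal form diag(1,1,1,1,1).

∂_2: C_2 → C_1 acts by ∂[p,q,r] = [q,r] − [p,r] + [p,q]. For instance
  ∂[1,3,5] = [3,5] − [1,5] + [1,3],
  ∂[1,2,5] = [2,5] − [1,5] + [1,2].
This gives a 15×10 integer matrix of rank 10; reducing to Smith normal form yields diagonal entries (1,1,1,1,1,1,1,1,1,2).

Reading off H_k = ker ∂_k / im ∂_{k+1}:

  H_0: rank C_0 − rank ∂_1 = 6 − 5 = 1, and the invariant factors of ∂_1 are all 1, so H_0 ≅ Z.
  H_1: rank ker ∂_1 − rank ∂_2 = (15 − 5) − 10 = 0, and ∂_2 has invariant factor 2 > 1, so H_1 ≅ Z/2.
  H_2: rank ker ∂_2 − rank ∂_3 = (10 − 10) − 0 = 0, and there is no ∂_3, so H_2 ≅ 0.

H_0 = Z,  H_1 = Z/2,  H_2 = 0.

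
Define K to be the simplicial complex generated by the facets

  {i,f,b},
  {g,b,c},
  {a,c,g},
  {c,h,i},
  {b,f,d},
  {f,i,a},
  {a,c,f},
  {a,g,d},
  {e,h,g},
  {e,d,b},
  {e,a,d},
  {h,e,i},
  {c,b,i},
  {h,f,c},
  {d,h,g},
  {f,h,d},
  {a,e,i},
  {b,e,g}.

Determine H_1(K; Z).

K has 9 vertices, 27 edges, 18 triangles.
rank ∂_1 = 8, rank ∂_2 = 18 ⇒ b_1 = 27 − 8 − 18 = 1; ∂_2 has invariant factor(s) [2] giving torsion. So H_1 = Z × Z/2.

H_1 ≅ Z × Z/2.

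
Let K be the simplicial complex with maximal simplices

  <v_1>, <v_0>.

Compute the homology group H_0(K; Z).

Take the total order v_0 < v_1 on the vertex set. Then K (dimension 0) consists of the simplices:

  0-simplices (2): [v_0], [v_1]

giving chain groups C_0 ≅ Z^2.

Computing H_k = (kernel of ∂_k) / (image of ∂_{k+1}):

  H_0: rank C_0 − rank ∂_1 = 2 − 0 = 2, and there is no ∂_1, so H_0 ≅ Z^2.

(K is a triangulation of a set of 2 points.)

H_0 ≅ Z^2.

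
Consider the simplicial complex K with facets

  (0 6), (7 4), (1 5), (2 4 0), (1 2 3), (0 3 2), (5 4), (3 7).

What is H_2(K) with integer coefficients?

H_2 ≅ 0.

Take the total order 0 < 1 < 2 < 3 < 4 < 5 < 6 < 7 on the vertex set. Then K (dimension 2) consists of the simplices:

  0-simplices (8): [0], [1], [2], [3], [4], [5], [6], [7]
  1-simplices (12): [0,2], [0,3], [0,4], [0,6], [1,2], [1,3], [1,5], [2,3], [2,4], [3,7], [4,5], [4,7]
  2-simplices (3): [0,2,3], [0,2,4], [1,2,3]

Hence C_0 ≅ Z^8, C_1 ≅ Z^12, C_2 ≅ Z^3.

Boundary ∂_1: C_1 → C_0 maps an edge to its endpoints' difference, ∂[p,q] = q − p.
As a 8×12 matrix over Z this has rank 7, with invariant factors (1,1,1,1,1,1,1).

Boundary ∂_2: C_2 → C_1 acts by ∂[p,q,r] = [q,r] − [p,r] + [p,q]. For instance
  ∂[0,2,3] = [2,3] − [0,3] + [0,2],
  ∂[1,2,3] = [2,3] − [1,3] + [1,2].
The resulting 12×3 matrix has rank 3, and its Smith normal form has invariant factors (1,1,1).

From H_k ≅ ker(∂_k) / im(∂_{k+1}) we obtain:

  H_2: rank ker ∂_2 − rank ∂_3 = (3 − 3) − 0 = 0, and there is no ∂_3, so H_2 = 0.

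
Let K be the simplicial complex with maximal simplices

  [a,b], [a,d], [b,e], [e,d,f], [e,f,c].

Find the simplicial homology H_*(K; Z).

H_0 ≅ Z,  H_1 ≅ Z,  H_2 = 0.

Take the total order a < b < c < d < e < f on the vertex set. Then K (dimension 2) consists of the simplices:

  0-simplices (6): a, b, c, d, e, f
  1-simplices (8): ab, ad, be, ce, cf, de, df, ef
  2-simplices (2): cef, def

Hence C_0 ≅ Z^6, C_1 ≅ Z^8, C_2 ≅ Z^2.

∂_1: C_1 → C_0 maps an edge to its endpoints' difference, ∂[p,q] = q − p.
The 6×8 boundary matrix has rank 5 and Smith normal form diag(1,1,1,1,1).

The boundary map ∂_2: C_2 → C_1 acts by ∂[p,q,r] = [q,r] − [p,r] + [p,q]. For instance
  ∂def = ef − df + de,
  ∂cef = ef − cf + ce.
The 8×2 boundary matrix has rank 2 and Smith normal form diag(1,1).

From H_k ≅ ker(∂_k) / im(∂_{k+1}) we obtain:

  H_0: rank C_0 − rank ∂_1 = 6 − 5 = 1, and the invariant factors of ∂_1 are all 1, so H_0 ≅ Z.
  H_1: rank ker ∂_1 − rank ∂_2 = (8 − 5) − 2 = 1, and the invariant factors of ∂_2 are all 1, so H_1 ≅ Z.
  H_2: rank ker ∂_2 − rank ∂_3 = (2 − 2) − 0 = 0, and there is no ∂_3, so H_2 ≅ 0.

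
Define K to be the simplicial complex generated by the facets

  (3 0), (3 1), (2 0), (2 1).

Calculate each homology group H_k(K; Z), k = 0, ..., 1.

Take the total order 0 < 1 < 2 < 3 on the vertex set. Then K (dimension 1) consists of the simplices:

  0-simplices (4): [0], [1], [2], [3]
  1-simplices (4): [0,2], [0,3], [1,2], [1,3]

so the chain groups are C_0 ≅ Z^4, C_1 ≅ Z^4.

∂_1: C_1 → C_0 is given by ∂[p,q] = [q] − [p].
This gives a 4×4 integer matrix of rank 3; reducing to Smith normal form yields diagonal entries (1,1,1).

Reading off H_k = ker ∂_k / im ∂_{k+1}:

  H_0: rank C_0 − rank ∂_1 = 4 − 3 = 1, and the invariant factors of ∂_1 are all 1, so H_0 ≅ Z.
  H_1: rank ker ∂_1 − rank ∂_2 = (4 − 3) − 0 = 1, and there is no ∂_2, so H_1 ≅ Z.

As a check, the Euler characteristic is 4 − 4 = 0, which agrees with 1 − 1 = 0.
(K is a triangulation of the circle S^1.)

H_0 = Z,  H_1 = Z.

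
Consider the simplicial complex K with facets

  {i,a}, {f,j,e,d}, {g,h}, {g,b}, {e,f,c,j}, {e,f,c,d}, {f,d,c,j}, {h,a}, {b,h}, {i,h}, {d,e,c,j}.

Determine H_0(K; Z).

K has 10 vertices, 16 edges, 10 triangles, 5 3-simplices.
rank ∂_0 = 0, rank ∂_1 = 8 ⇒ b_0 = 10 − 0 − 8 = 2; all invariant factors of ∂_1 are 1 so no torsion. So H_0 ≅ Z^2.

H_0 ≅ Z^2.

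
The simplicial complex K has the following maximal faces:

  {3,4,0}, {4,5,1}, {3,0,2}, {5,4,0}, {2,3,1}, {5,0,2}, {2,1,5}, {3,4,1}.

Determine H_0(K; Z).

Order the vertices as 0 < 1 < 2 < 3 < 4 < 5. Listing each simplex with vertices in this order, K has dimension 2 with simplices:

  0-simplices (6): [0], [1], [2], [3], [4], [5]
  1-simplices (12): [0,2], [0,3], [0,4], [0,5], [1,2], [1,3], [1,4], [1,5], [2,3], [2,5], [3,4], [4,5]
  2-simplices (8): [0,2,3], [0,2,5], [0,3,4], [0,4,5], [1,2,3], [1,2,5], [1,3,4], [1,4,5]

Hence C_0 ≅ Z^6, C_1 ≅ Z^12, C_2 ≅ Z^8.

The boundary map ∂_1: C_1 → C_0 sends each edge [p,q] (with p < q) to q − p. For instance
  ∂[4,5] = [5] − [4].
The 6×12 boundary matrix has rank 5 and Smith normal form diag(1,1,1,1,1).

Boundary ∂_2: C_2 → C_1 maps a triangle to the signed sum of its edges. For instance
  ∂[0,4,5] = [4,5] − [0,5] + [0,4],
  ∂[0,2,5] = [2,5] − [0,5] + [0,2].
The 12×8 boundary matrix has rank 7 and Smith normal form diag(1,1,1,1,1,1,1).

Computing H_k = (kernel of ∂_k) / (image of ∂_{k+1}):

  H_0: rank C_0 − rank ∂_1 = 6 − 5 = 1, and the invariant factors of ∂_1 are all 1, so H_0 ≅ Z.

H_0 ≅ Z.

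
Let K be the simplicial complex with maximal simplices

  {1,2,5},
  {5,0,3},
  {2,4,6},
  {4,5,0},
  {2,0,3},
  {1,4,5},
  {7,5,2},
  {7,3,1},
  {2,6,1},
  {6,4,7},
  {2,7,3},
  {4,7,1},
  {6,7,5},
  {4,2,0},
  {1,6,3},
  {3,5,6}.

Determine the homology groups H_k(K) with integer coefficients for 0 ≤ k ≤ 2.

K has 8 vertices, 24 edges, 16 triangles.
rank ∂_0 = 0, rank ∂_1 = 7 ⇒ b_0 = 8 − 0 − 7 = 1; all invariant factors of ∂_1 are 1 so no torsion. So H_0 ≅ Z.
rank ∂_1 = 7, rank ∂_2 = 15 ⇒ b_1 = 24 − 7 − 15 = 2; all invariant factors of ∂_2 are 1 so no torsion. So H_1 ≅ Z^2.
rank ∂_2 = 15, rank ∂_3 = 0 ⇒ b_2 = 16 − 15 − 0 = 1. So H_2 ≅ Z.

H_0 = Z,  H_1 = Z^2,  H_2 = Z.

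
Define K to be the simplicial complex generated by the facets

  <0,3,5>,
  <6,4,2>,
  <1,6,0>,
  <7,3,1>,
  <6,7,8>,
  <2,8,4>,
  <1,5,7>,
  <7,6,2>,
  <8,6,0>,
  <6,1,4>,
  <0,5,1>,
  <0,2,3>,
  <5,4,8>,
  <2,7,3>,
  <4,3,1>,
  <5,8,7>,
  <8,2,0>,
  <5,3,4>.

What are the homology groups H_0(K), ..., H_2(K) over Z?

We work with the vertex ordering 0 < 1 < 2 < 3 < 4 < 5 < 6 < 7 < 8. The simplices of K, each written with vertices in increasing order, are:

  0-simplices (9): [0], [1], [2], [3], [4], [5], [6], [7], [8]
  1-simplices (27): (27 of them)
  2-simplices (18): [0,1,5], [0,1,6], [0,2,3], [0,2,8], [0,3,5], [0,6,8], [1,3,4], [1,3,7], [1,4,6], [1,5,7], [2,3,7], [2,4,6], [2,4,8], [2,6,7], [3,4,5], [4,5,8], [5,7,8], [6,7,8]

Hence C_0 ≅ Z^9, C_1 ≅ Z^27, C_2 ≅ Z^18.

∂_1: C_1 → C_0 maps an edge to its endpoints' difference, ∂[p,q] = q − p. For instance
  ∂[0,8] = [8] − [0].
The 9×27 boundary matrix has rank 8 and Smith normal form diag(1,1,1,1,1,1,1,1).

Boundary ∂_2: C_2 → C_1 sends each 2-simplex [p,q,r] to [q,r] − [p,r] + [p,q]. For instance
  ∂[1,4,6] = [4,6] − [1,6] + [1,4],
  ∂[2,4,6] = [4,6] − [2,6] + [2,4].
As a 27×18 matrix over Z this has rank 18, with invariant factors (1,1,1,1,1,1,1,1,1,1,1,1,1,1,1,1,1,2).

Now H_k = ker ∂_k / im ∂_{k+1}, so:

  H_0: rank C_0 − rank ∂_1 = 9 − 8 = 1, and the invariant factors of ∂_1 are all 1, so H_0 = Z.
  H_1: rank ker ∂_1 − rank ∂_2 = (27 − 8) − 18 = 1, and ∂_2 has invariant factor 2 > 1, so H_1 = Z ⊕ Z/2Z.
  H_2: rank ker ∂_2 − rank ∂_3 = (18 − 18) − 0 = 0, and there is no ∂_3, so H_2 = 0.

(K is a triangulation of the Klein bottle.)

H_0 ≅ Z,  H_1 ≅ Z ⊕ Z/2Z,  H_2 = 0.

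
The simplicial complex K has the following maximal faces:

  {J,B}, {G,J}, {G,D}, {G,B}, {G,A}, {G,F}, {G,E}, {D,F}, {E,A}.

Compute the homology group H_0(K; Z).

We work with the vertex ordering A < B < D < E < F < G < J. The simplices of K, each written with vertices in increasing order, are:

  0-simplices (7): A, B, D, E, F, G, J
  1-simplices (9): AE, AG, BG, BJ, DF, DG, EG, FG, GJ

so the chain groups are C_0 ≅ Z^7, C_1 ≅ Z^9.

∂_1: C_1 → C_0 maps an edge to its endpoints' difference, ∂[p,q] = q − p.
As a 7×9 matrix over Z this has rank 6, with invariant factors (1,1,1,1,1,1).

Computing H_k = (kernel of ∂_k) / (image of ∂_{k+1}):

  H_0: rank C_0 − rank ∂_1 = 7 − 6 = 1, and the invariant factors of ∂_1 are all 1, so H_0 ≅ Z.

H_0 ≅ Z.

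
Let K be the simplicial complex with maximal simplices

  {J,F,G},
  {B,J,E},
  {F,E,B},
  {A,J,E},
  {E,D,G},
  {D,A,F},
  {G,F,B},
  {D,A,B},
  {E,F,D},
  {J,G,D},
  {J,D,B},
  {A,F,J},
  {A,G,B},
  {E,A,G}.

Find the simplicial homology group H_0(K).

We work with the vertex ordering A < B < D < E < F < G < J. The simplices of K, each written with vertices in increasing order, are:

  0-simplices (7): A, B, D, E, F, G, J
  1-simplices (21): AB, AD, AE, AF, AG, AJ, BD, BE, BF, BG, BJ, DE, DF, DG, DJ, EF, EG, EJ, FG, FJ, GJ
  2-simplices (14): ABD, ABG, ADF, AEG, AEJ, AFJ, BDJ, BEF, BEJ, BFG, DEF, DEG, DGJ, FGJ

so the chain groups are C_0 ≅ Z^7, C_1 ≅ Z^21, C_2 ≅ Z^14.

∂_1: C_1 → C_0 maps an edge to its endpoints' difference, ∂[p,q] = q − p.
This gives a 7×21 integer matrix of rank 6; reducing to Smith normal form yields diagonal entries (1,1,1,1,1,1).

∂_2: C_2 → C_1 maps a triangle to the signed sum of its edges. For instance
  ∂DEG = EG − DG + DE,
  ∂BDJ = DJ − BJ + BD.
The resulting 21×14 matrix has rank 13, and its Smith normal form has invariant factors (1,1,1,1,1,1,1,1,1,1,1,1,1).

Now H_k = ker ∂_k / im ∂_{k+1}, so:

  H_0: rank C_0 − rank ∂_1 = 7 − 6 = 1, and the invariant factors of ∂_1 are all 1, so H_0 ≅ Z.

H_0 = Z.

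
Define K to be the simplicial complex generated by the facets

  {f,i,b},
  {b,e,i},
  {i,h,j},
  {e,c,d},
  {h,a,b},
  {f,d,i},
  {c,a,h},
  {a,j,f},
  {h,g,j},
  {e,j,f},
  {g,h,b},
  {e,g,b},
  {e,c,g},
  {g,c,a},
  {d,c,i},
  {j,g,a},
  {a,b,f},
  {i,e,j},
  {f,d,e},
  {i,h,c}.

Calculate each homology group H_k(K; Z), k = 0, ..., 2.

H_0 = Z,  H_1 = Z × Z/2,  H_2 = 0.

Take the total order a < b < c < d < e < f < g < h < i < j on the vertex set. Then K (dimension 2) consists of the simplices:

  0-simplices (10): a, b, c, d, e, f, g, h, i, j
  1-simplices (30): ab, ac, af, ag, ah, aj, be, bf, bg, bh, bi, cd, ce, cg, ch, ci, de, df, di, ef, eg, ei, ej, fi, fj, gh, gj, hi, hj, ij
  2-simplices (20): abf, abh, acg, ach, afj, agj, beg, bei, bfi, bgh, cde, cdi, ceg, chi, def, dfi, efj, eij, ghj, hij

so the chain groups are C_0 ≅ Z^10, C_1 ≅ Z^30, C_2 ≅ Z^20.

The boundary map ∂_1: C_1 → C_0 sends each edge [p,q] (with p < q) to q − p.
This gives a 10×30 integer matrix of rank 9; reducing to Smith normal form yields diagonal entries (1,1,1,1,1,1,1,1,1).

∂_2: C_2 → C_1 maps a triangle to the signed sum of its edges. For instance
  ∂abf = bf − af + ab,
  ∂afj = fj − aj + af.
The resulting 30×20 matrix has rank 20, and its Smith normal form has invariant factors (1,1,1,1,1,1,1,1,1,1,1,1,1,1,1,1,1,1,1,2).

Now H_k = ker ∂_k / im ∂_{k+1}, so:

  H_0: rank C_0 − rank ∂_1 = 10 − 9 = 1, and the invariant factors of ∂_1 are all 1, so H_0 ≅ Z.
  H_1: rank ker ∂_1 − rank ∂_2 = (30 − 9) − 20 = 1, and ∂_2 has invariant factor 2 > 1, so H_1 ≅ Z × Z/2.
  H_2: rank ker ∂_2 − rank ∂_3 = (20 − 20) − 0 = 0, and there is no ∂_3, so H_2 ≅ 0.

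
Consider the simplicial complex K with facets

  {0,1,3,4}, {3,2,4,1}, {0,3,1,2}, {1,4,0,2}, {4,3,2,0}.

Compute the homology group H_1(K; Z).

K has 5 vertices, 10 edges, 10 triangles, 5 3-simplices.
rank ∂_1 = 4, rank ∂_2 = 6 ⇒ b_1 = 10 − 4 − 6 = 0; all invariant factors of ∂_2 are 1 so no torsion. So H_1 ≅ 0.

H_1 ≅ 0.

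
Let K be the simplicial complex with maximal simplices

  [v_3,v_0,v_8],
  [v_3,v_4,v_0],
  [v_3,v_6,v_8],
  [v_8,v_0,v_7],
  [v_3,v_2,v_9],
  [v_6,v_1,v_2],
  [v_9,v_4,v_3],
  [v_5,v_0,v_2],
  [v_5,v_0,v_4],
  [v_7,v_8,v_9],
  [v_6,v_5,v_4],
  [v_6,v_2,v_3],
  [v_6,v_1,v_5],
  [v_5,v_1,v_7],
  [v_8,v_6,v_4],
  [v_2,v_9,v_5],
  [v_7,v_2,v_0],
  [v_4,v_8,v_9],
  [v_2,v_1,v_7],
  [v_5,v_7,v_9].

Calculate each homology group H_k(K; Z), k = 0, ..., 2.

H_0 ≅ Z,  H_1 ≅ Z ⊕ Z_2,  H_2 = 0.

K has 10 vertices, 30 edges, 20 triangles.
rank ∂_0 = 0, rank ∂_1 = 9 ⇒ b_0 = 10 − 0 − 9 = 1; all invariant factors of ∂_1 are 1 so no torsion. So H_0 ≅ Z.
rank ∂_1 = 9, rank ∂_2 = 20 ⇒ b_1 = 30 − 9 − 20 = 1; ∂_2 has invariant factor(s) [2] giving torsion. So H_1 ≅ Z ⊕ Z_2.
rank ∂_2 = 20, rank ∂_3 = 0 ⇒ b_2 = 20 − 20 − 0 = 0. So H_2 ≅ 0.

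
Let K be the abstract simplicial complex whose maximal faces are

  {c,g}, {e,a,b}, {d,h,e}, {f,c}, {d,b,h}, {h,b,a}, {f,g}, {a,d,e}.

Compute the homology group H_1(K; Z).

H_1 = Z^2.

K has 8 vertices, 13 edges, 5 triangles.
rank ∂_1 = 6, rank ∂_2 = 5 ⇒ b_1 = 13 − 6 − 5 = 2; all invariant factors of ∂_2 are 1 so no torsion. So H_1 ≅ Z^2.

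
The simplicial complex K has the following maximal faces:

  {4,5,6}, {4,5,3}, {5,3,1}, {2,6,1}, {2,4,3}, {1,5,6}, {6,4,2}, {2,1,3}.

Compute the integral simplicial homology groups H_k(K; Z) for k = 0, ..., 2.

H_0 ≅ Z,  H_1 = 0,  H_2 ≅ Z.

Fix the vertex order 1 < 2 < 3 < 4 < 5 < 6 and write every simplex with vertices in increasing order. Then dim K = 2 and the simplices of K are:

  0-simplices (6): [1], [2], [3], [4], [5], [6]
  1-simplices (12): [1,2], [1,3], [1,5], [1,6], [2,3], [2,4], [2,6], [3,4], [3,5], [4,5], [4,6], [5,6]
  2-simplices (8): [1,2,3], [1,2,6], [1,3,5], [1,5,6], [2,3,4], [2,4,6], [3,4,5], [4,5,6]

so the chain groups are C_0 ≅ Z^6, C_1 ≅ Z^12, C_2 ≅ Z^8.

Boundary ∂_1: C_1 → C_0 maps an edge to its endpoints' difference, ∂[p,q] = q − p.
The resulting 6×12 matrix has rank 5, and its Smith normal form has invariant factors (1,1,1,1,1).

Boundary ∂_2: C_2 → C_1 maps a triangle to the signed sum of its edges. For instance
  ∂[2,4,6] = [4,6] − [2,6] + [2,4],
  ∂[1,5,6] = [5,6] − [1,6] + [1,5].
As a 12×8 matrix over Z this has rank 7, with invariant factors (1,1,1,1,1,1,1).

Now H_k = ker ∂_k / im ∂_{k+1}, so:

  H_0: rank C_0 − rank ∂_1 = 6 − 5 = 1, and the invariant factors of ∂_1 are all 1, so H_0 = Z.
  H_1: rank ker ∂_1 − rank ∂_2 = (12 − 5) − 7 = 0, and the invariant factors of ∂_2 are all 1, so H_1 = 0.
  H_2: rank ker ∂_2 − rank ∂_3 = (8 − 7) − 0 = 1, and there is no ∂_3, so H_2 = Z.

As a check, the Euler characteristic is 6 − 12 + 8 = 2, which agrees with 1 − 0 + 1 = 2.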